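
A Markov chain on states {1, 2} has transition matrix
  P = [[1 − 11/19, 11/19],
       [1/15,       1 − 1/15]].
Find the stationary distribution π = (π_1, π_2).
π_1 = 19/184, π_2 = 165/184

Solve πP = π with π_1 + π_2 = 1. From πP = π: π_1 · (1 − 11/19) + π_2 · 1/15 = π_1 ⇒ π_2 · 1/15 = π_1 · 11/19 ⇒ π_2/π_1 = (11/19)/(1/15) = 165/19. Together with π_1 + π_2 = 1:
  π_1 = (1/15)/(11/19 + 1/15) = (1/15)/(184/285) = 19/184,
  π_2 = (11/19)/(11/19 + 1/15) = (11/19)/(184/285) = 165/184.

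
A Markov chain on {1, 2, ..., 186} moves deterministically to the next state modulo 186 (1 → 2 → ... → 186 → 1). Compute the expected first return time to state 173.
E[T_173 | X_0 = 173] = 186

The chain cycles deterministically, so starting at state 173 it returns in exactly 186 steps. Equivalently, the stationary distribution is uniform π_j = 1/186 for every state j, so by Kac's formula E[T_173] = 1/π_173 = 186.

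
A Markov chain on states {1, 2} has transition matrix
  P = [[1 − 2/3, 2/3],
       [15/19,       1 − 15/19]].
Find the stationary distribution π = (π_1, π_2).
π_1 = 45/83, π_2 = 38/83

Solve πP = π with π_1 + π_2 = 1. From πP = π: π_1 · (1 − 2/3) + π_2 · 15/19 = π_1 ⇒ π_2 · 15/19 = π_1 · 2/3 ⇒ π_2/π_1 = (2/3)/(15/19) = 38/45. Together with π_1 + π_2 = 1:
  π_1 = (15/19)/(2/3 + 15/19) = (15/19)/(83/57) = 45/83,
  π_2 = (2/3)/(2/3 + 15/19) = (2/3)/(83/57) = 38/83.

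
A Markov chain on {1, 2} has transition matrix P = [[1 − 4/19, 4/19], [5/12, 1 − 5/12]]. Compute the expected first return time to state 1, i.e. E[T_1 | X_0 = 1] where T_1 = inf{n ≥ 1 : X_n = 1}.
E[T_1 | X_0 = 1] = 1/π_1 = 143/95

For an irreducible recurrent Markov chain with stationary distribution π, E[T_i | X_0 = i] = 1/π_i (Kac's formula). Here π_1 = (5/12)/(4/19 + 5/12) = (5/12)/(143/228) = 95/143, so E[T_1 | X_0 = 1] = 1/π_1 = (4/19 + 5/12)/(5/12) = (143/228)/(5/12) = 143/95.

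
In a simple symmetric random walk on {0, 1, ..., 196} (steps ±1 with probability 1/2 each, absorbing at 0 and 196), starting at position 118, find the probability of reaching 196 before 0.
P(hit 196 before 0) = 118/196 = 59/98

Let u_k = P(hit 196 before 0 | start at k). Then u_0 = 0, u_196 = 1, and u_k = u_{k-1}/2 + u_{k+1}/2 for 1 ≤ k ≤ 195. This harmonic recurrence is solved by u_k = k/196, giving u_118 = 118/196 = 59/98.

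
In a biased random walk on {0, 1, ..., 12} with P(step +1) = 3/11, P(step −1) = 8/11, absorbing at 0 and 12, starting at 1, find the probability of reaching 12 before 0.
P(hit 12 before 0) = (1 − (8/3)^1) / (1 − (8/3)^12) = 177147/13743789059

Let u_k denote P(reach 12 before 0 | start at k). Boundary: u_0 = 0, u_12 = 1. Recurrence: u_k = 3/11·u_{k+1} + 8/11·u_{k-1} for 1 ≤ k ≤ 11. Try u_k = A + B·r^k with r = q/p = (8/11)/(3/11) = 8/3. Substitution satisfies the recurrence; boundary conditions give:
  u_k = (1 − r^k) / (1 − r^N) = (1 − (8/3)^1) / (1 − (8/3)^12) = 177147/13743789059.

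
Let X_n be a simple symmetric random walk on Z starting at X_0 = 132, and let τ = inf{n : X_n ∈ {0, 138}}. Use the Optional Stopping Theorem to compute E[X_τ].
E[X_τ] = 132

X_n is a martingale and τ is a bounded-mean stopping time (indeed τ is finite a.s. with bounded expectation since the walk is in a bounded region). By the OST, E[X_τ] = E[X_0] = 132. Equivalently: E[X_τ] = 138 · P(hit 138 first) + 0 · P(hit 0 first) = 138 · (132/138) = 132.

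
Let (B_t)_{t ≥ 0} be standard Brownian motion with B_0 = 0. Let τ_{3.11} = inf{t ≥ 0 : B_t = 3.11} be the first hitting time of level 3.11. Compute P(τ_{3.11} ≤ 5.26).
P(τ_{3.11} ≤ 5.26) = 2(1 − Φ(3.11/√5.26)) = 2(1 − Φ(1.3560)) ≈ 0.1751

By the reflection principle for standard BM, P(τ_b ≤ t) = 2 · P(B_t ≥ b). Since B_t ~ N(0, t), P(B_t ≥ 3.11) = 1 − Φ(3.11/√t) = 1 − Φ(3.11/√5.26) = 1 − Φ(1.3560) ≈ 0.08755. Doubling: P(τ_{3.11} ≤ 5.26) ≈ 2 · 0.08755 = 0.17510 ≈ 0.1751.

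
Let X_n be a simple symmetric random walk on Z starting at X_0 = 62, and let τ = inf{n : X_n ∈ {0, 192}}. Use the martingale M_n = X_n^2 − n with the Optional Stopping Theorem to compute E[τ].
E[τ] = 8060

M_n = X_n^2 − n is a martingale (since E[X_{n+1}^2 | F_n] = X_n^2 + 1). By OST (τ has finite mean in a bounded region), E[M_τ] = E[M_0] = X_0^2 − 0 = 62^2 = 3844. Also E[M_τ] = E[X_τ^2] − E[τ]. The walk exits at 0 or 192, with P(hit 192 first) = 62/192, so E[X_τ^2] = 192^2 · 62/192 + 0 = 11904. Thus E[τ] = E[X_τ^2] − E[M_τ] = 11904 − 3844 = 8060 = 62(192 − 62) = 8060.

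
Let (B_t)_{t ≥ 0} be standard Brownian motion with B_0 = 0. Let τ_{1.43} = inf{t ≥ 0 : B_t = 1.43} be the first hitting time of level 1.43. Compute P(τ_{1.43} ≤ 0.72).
P(τ_{1.43} ≤ 0.72) = 2(1 − Φ(1.43/√0.72)) = 2(1 − Φ(1.6853)) ≈ 0.0919

By the reflection principle for standard BM, P(τ_b ≤ t) = 2 · P(B_t ≥ b). Since B_t ~ N(0, t), P(B_t ≥ 1.43) = 1 − Φ(1.43/√t) = 1 − Φ(1.43/√0.72) = 1 − Φ(1.6853) ≈ 0.04597. Doubling: P(τ_{1.43} ≤ 0.72) ≈ 2 · 0.04597 = 0.09194 ≈ 0.0919.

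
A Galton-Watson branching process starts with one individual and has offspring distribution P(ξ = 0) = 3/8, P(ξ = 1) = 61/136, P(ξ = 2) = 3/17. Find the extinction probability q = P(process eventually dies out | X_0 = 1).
q = 1

Mean offspring μ = 0·3/8 + 1·61/136 + 2·3/17 = 109/136 ≤ 1. For μ ≤ 1 with offspring not concentrated at 1, the Galton-Watson process goes extinct almost surely, so q = 1.
(Algebraic check: The pgf is f(s) = 3/8 + 61/136·s + 3/17·s². The extinction probability q is the smallest fixed point of f in [0, 1]. Setting s = f(s):
  3/17·s² + (61/136 − 1)·s + 3/8 = 0
  3/17·s² − (3/8 + 3/17)·s + 3/8 = 0
which factors as (s − 1)·(3/17·s − 3/8) = 0, giving roots s = 1 and s = (3/8)/(3/17) = 17/8. Since 17/8 ≥ 1, the smallest root in [0, 1] is s = 1.)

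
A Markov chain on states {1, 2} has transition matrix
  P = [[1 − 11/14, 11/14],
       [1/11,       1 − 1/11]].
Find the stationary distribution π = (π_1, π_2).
π_1 = 14/135, π_2 = 121/135

Solve πP = π with π_1 + π_2 = 1. From πP = π: π_1 · (1 − 11/14) + π_2 · 1/11 = π_1 ⇒ π_2 · 1/11 = π_1 · 11/14 ⇒ π_2/π_1 = (11/14)/(1/11) = 121/14. Together with π_1 + π_2 = 1:
  π_1 = (1/11)/(11/14 + 1/11) = (1/11)/(135/154) = 14/135,
  π_2 = (11/14)/(11/14 + 1/11) = (11/14)/(135/154) = 121/135.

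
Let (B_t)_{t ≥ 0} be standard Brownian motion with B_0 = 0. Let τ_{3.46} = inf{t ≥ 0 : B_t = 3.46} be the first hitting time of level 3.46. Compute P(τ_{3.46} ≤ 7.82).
P(τ_{3.46} ≤ 7.82) = 2(1 − Φ(3.46/√7.82)) = 2(1 − Φ(1.2373)) ≈ 0.2160

By the reflection principle for standard BM, P(τ_b ≤ t) = 2 · P(B_t ≥ b). Since B_t ~ N(0, t), P(B_t ≥ 3.46) = 1 − Φ(3.46/√t) = 1 − Φ(3.46/√7.82) = 1 − Φ(1.2373) ≈ 0.10799. Doubling: P(τ_{3.46} ≤ 7.82) ≈ 2 · 0.10799 = 0.21598 ≈ 0.2160.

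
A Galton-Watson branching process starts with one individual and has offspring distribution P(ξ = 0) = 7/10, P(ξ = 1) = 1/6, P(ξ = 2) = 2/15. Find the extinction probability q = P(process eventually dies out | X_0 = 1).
q = 1

Mean offspring μ = 0·7/10 + 1·1/6 + 2·2/15 = 13/30 ≤ 1. For μ ≤ 1 with offspring not concentrated at 1, the Galton-Watson process goes extinct almost surely, so q = 1.
(Algebraic check: The pgf is f(s) = 7/10 + 1/6·s + 2/15·s². The extinction probability q is the smallest fixed point of f in [0, 1]. Setting s = f(s):
  2/15·s² + (1/6 − 1)·s + 7/10 = 0
  2/15·s² − (7/10 + 2/15)·s + 7/10 = 0
which factors as (s − 1)·(2/15·s − 7/10) = 0, giving roots s = 1 and s = (7/10)/(2/15) = 21/4. Since 21/4 ≥ 1, the smallest root in [0, 1] is s = 1.)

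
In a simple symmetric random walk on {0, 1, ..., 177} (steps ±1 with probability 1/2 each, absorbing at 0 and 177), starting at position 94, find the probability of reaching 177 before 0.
P(hit 177 before 0) = 94/177

Let u_k = P(hit 177 before 0 | start at k). Then u_0 = 0, u_177 = 1, and u_k = u_{k-1}/2 + u_{k+1}/2 for 1 ≤ k ≤ 176. This harmonic recurrence is solved by u_k = k/177, giving u_94 = 94/177.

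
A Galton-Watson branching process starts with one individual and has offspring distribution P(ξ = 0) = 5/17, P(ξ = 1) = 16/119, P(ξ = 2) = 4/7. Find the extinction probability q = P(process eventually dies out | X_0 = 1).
q = 35/68

The pgf is f(s) = 5/17 + 16/119·s + 4/7·s². The extinction probability q is the smallest fixed point of f in [0, 1]. Setting s = f(s):
  4/7·s² + (16/119 − 1)·s + 5/17 = 0
  4/7·s² − (5/17 + 4/7)·s + 5/17 = 0
which factors as (s − 1)·(4/7·s − 5/17) = 0, giving roots s = 1 and s = (5/17)/(4/7) = 35/68.
Mean offspring μ = 16/119 + 2·4/7 = 152/119 > 1 (supercritical), so q < 1. The extinction probability is the smaller root: q = (5/17)/(4/7) = 35/68.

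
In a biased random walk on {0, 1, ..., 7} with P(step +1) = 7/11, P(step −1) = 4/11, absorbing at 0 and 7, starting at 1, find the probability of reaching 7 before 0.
P(hit 7 before 0) = (1 − (4/7)^1) / (1 − (4/7)^7) = 117649/269053

Let u_k denote P(reach 7 before 0 | start at k). Boundary: u_0 = 0, u_7 = 1. Recurrence: u_k = 7/11·u_{k+1} + 4/11·u_{k-1} for 1 ≤ k ≤ 6. Try u_k = A + B·r^k with r = q/p = (4/11)/(7/11) = 4/7. Substitution satisfies the recurrence; boundary conditions give:
  u_k = (1 − r^k) / (1 − r^N) = (1 − (4/7)^1) / (1 − (4/7)^7) = 117649/269053.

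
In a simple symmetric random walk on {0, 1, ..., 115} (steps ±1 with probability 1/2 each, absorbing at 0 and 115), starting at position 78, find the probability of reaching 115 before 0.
P(hit 115 before 0) = 78/115

Let u_k = P(hit 115 before 0 | start at k). Then u_0 = 0, u_115 = 1, and u_k = u_{k-1}/2 + u_{k+1}/2 for 1 ≤ k ≤ 114. This harmonic recurrence is solved by u_k = k/115, giving u_78 = 78/115.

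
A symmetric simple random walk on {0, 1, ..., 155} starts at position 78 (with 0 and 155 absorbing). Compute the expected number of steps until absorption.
E[τ | X_0 = 78] = 6006

Let v_k = E[τ | X_0 = k]. Boundary: v_0 = v_155 = 0. Recurrence: v_k = 1 + (v_{k-1} + v_{k+1})/2 for 1 ≤ k ≤ 154. The particular solution to v_k − (v_{k-1} + v_{k+1})/2 = 1 is v_k = −k^2. Adding homogeneous solution A + B k and matching boundaries gives v_k = k (155 − k). Substituting k = 78: v_78 = 78 · 77 = 6006.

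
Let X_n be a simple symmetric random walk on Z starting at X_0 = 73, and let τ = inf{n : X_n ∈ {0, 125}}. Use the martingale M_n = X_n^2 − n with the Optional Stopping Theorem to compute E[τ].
E[τ] = 3796

M_n = X_n^2 − n is a martingale (since E[X_{n+1}^2 | F_n] = X_n^2 + 1). By OST (τ has finite mean in a bounded region), E[M_τ] = E[M_0] = X_0^2 − 0 = 73^2 = 5329. Also E[M_τ] = E[X_τ^2] − E[τ]. The walk exits at 0 or 125, with P(hit 125 first) = 73/125, so E[X_τ^2] = 125^2 · 73/125 + 0 = 9125. Thus E[τ] = E[X_τ^2] − E[M_τ] = 9125 − 5329 = 3796 = 73(125 − 73) = 3796.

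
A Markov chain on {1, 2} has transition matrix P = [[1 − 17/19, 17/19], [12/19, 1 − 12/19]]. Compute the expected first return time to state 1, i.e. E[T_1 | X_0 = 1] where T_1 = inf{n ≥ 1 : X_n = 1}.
E[T_1 | X_0 = 1] = 1/π_1 = 29/12

For an irreducible recurrent Markov chain with stationary distribution π, E[T_i | X_0 = i] = 1/π_i (Kac's formula). Here π_1 = (12/19)/(17/19 + 12/19) = (12/19)/(29/19) = 12/29, so E[T_1 | X_0 = 1] = 1/π_1 = (17/19 + 12/19)/(12/19) = (29/19)/(12/19) = 29/12.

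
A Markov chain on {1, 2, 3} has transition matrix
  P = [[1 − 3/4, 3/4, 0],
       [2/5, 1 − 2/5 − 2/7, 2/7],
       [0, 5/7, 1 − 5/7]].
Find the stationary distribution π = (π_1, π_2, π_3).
π = (8/29, 15/29, 6/29)

This is a birth-death chain on three states, which satisfies detailed balance: π_1 · P_{12} = π_2 · P_{21} and π_2 · P_{23} = π_3 · P_{32}.
From π_1 · 3/4 = π_2 · 2/5: π_2/π_1 = (3/4)/(2/5) = 15/8.
From π_2 · 2/7 = π_3 · 5/7: π_3/π_2 = (2/7)/(5/7) = 2/5.
Take π_1 proportional to 1; then unnormalized π = (1, 15/8, 3/4). Normalize by dividing by the sum 29/8:
  π = (8/29, 15/29, 6/29).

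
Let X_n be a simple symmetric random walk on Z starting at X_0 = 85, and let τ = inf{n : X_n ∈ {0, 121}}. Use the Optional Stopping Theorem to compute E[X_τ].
E[X_τ] = 85

X_n is a martingale and τ is a bounded-mean stopping time (indeed τ is finite a.s. with bounded expectation since the walk is in a bounded region). By the OST, E[X_τ] = E[X_0] = 85. Equivalently: E[X_τ] = 121 · P(hit 121 first) + 0 · P(hit 0 first) = 121 · (85/121) = 85.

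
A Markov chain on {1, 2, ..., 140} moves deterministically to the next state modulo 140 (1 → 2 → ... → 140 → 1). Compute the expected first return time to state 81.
E[T_81 | X_0 = 81] = 140

The chain cycles deterministically, so starting at state 81 it returns in exactly 140 steps. Equivalently, the stationary distribution is uniform π_j = 1/140 for every state j, so by Kac's formula E[T_81] = 1/π_81 = 140.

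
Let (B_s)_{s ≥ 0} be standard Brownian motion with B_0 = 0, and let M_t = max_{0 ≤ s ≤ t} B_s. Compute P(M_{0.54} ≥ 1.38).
P(M_{0.54} ≥ 1.38) = 2·P(B_{0.54} ≥ 1.38) = 2(1 − Φ(1.38/√0.54)) ≈ 0.0604

By the reflection principle for Brownian motion, P(M_t ≥ a) = 2 · P(B_t ≥ a) for a ≥ 0. Since B_t ~ N(0, t), P(B_t ≥ 1.38) = 1 − Φ(1.38/√t) = 1 − Φ(1.38/√0.54) = 1 − Φ(1.8779). So
  P(M_{0.54} ≥ 1.38) = 2(1 − Φ(1.8779)) ≈ 0.0604.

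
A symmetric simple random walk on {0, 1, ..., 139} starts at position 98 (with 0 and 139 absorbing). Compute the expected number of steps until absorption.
E[τ | X_0 = 98] = 4018

Let v_k = E[τ | X_0 = k]. Boundary: v_0 = v_139 = 0. Recurrence: v_k = 1 + (v_{k-1} + v_{k+1})/2 for 1 ≤ k ≤ 138. The particular solution to v_k − (v_{k-1} + v_{k+1})/2 = 1 is v_k = −k^2. Adding homogeneous solution A + B k and matching boundaries gives v_k = k (139 − k). Substituting k = 98: v_98 = 98 · 41 = 4018.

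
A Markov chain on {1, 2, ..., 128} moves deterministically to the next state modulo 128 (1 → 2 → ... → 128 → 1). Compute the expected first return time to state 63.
E[T_63 | X_0 = 63] = 128

The chain cycles deterministically, so starting at state 63 it returns in exactly 128 steps. Equivalently, the stationary distribution is uniform π_j = 1/128 for every state j, so by Kac's formula E[T_63] = 1/π_63 = 128.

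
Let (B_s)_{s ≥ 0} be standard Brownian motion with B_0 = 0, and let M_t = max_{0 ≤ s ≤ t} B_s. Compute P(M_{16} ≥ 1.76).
P(M_{16} ≥ 1.76) = 2·P(B_{16} ≥ 1.76) = 2(1 − Φ(1.76/√16)) ≈ 0.6599

By the reflection principle for Brownian motion, P(M_t ≥ a) = 2 · P(B_t ≥ a) for a ≥ 0. Since B_t ~ N(0, t), P(B_t ≥ 1.76) = 1 − Φ(1.76/√t) = 1 − Φ(1.76/√16) = 1 − Φ(0.4400). So
  P(M_{16} ≥ 1.76) = 2(1 − Φ(0.4400)) ≈ 0.6599.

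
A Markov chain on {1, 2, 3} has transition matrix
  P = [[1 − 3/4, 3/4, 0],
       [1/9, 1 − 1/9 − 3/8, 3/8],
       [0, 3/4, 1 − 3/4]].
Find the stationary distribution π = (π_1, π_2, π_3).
π = (8/89, 54/89, 27/89)

This is a birth-death chain on three states, which satisfies detailed balance: π_1 · P_{12} = π_2 · P_{21} and π_2 · P_{23} = π_3 · P_{32}.
From π_1 · 3/4 = π_2 · 1/9: π_2/π_1 = (3/4)/(1/9) = 27/4.
From π_2 · 3/8 = π_3 · 3/4: π_3/π_2 = (3/8)/(3/4) = 1/2.
Take π_1 proportional to 1; then unnormalized π = (1, 27/4, 27/8). Normalize by dividing by the sum 89/8:
  π = (8/89, 54/89, 27/89).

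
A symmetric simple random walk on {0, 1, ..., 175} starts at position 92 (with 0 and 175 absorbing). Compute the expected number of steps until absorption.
E[τ | X_0 = 92] = 7636

Let v_k = E[τ | X_0 = k]. Boundary: v_0 = v_175 = 0. Recurrence: v_k = 1 + (v_{k-1} + v_{k+1})/2 for 1 ≤ k ≤ 174. The particular solution to v_k − (v_{k-1} + v_{k+1})/2 = 1 is v_k = −k^2. Adding homogeneous solution A + B k and matching boundaries gives v_k = k (175 − k). Substituting k = 92: v_92 = 92 · 83 = 7636.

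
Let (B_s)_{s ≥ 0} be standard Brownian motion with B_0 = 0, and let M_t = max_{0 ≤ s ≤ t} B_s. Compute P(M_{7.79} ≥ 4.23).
P(M_{7.79} ≥ 4.23) = 2·P(B_{7.79} ≥ 4.23) = 2(1 − Φ(4.23/√7.79)) ≈ 0.1296

By the reflection principle for Brownian motion, P(M_t ≥ a) = 2 · P(B_t ≥ a) for a ≥ 0. Since B_t ~ N(0, t), P(B_t ≥ 4.23) = 1 − Φ(4.23/√t) = 1 − Φ(4.23/√7.79) = 1 − Φ(1.5156). So
  P(M_{7.79} ≥ 4.23) = 2(1 − Φ(1.5156)) ≈ 0.1296.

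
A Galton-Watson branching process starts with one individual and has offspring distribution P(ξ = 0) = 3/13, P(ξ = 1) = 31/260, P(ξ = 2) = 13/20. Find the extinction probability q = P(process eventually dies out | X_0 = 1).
q = 60/169

The pgf is f(s) = 3/13 + 31/260·s + 13/20·s². The extinction probability q is the smallest fixed point of f in [0, 1]. Setting s = f(s):
  13/20·s² + (31/260 − 1)·s + 3/13 = 0
  13/20·s² − (3/13 + 13/20)·s + 3/13 = 0
which factors as (s − 1)·(13/20·s − 3/13) = 0, giving roots s = 1 and s = (3/13)/(13/20) = 60/169.
Mean offspring μ = 31/260 + 2·13/20 = 369/260 > 1 (supercritical), so q < 1. The extinction probability is the smaller root: q = (3/13)/(13/20) = 60/169.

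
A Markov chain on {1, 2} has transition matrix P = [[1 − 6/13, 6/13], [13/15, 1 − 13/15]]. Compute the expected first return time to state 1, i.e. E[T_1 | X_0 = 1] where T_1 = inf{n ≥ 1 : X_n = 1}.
E[T_1 | X_0 = 1] = 1/π_1 = 259/169

For an irreducible recurrent Markov chain with stationary distribution π, E[T_i | X_0 = i] = 1/π_i (Kac's formula). Here π_1 = (13/15)/(6/13 + 13/15) = (13/15)/(259/195) = 169/259, so E[T_1 | X_0 = 1] = 1/π_1 = (6/13 + 13/15)/(13/15) = (259/195)/(13/15) = 259/169.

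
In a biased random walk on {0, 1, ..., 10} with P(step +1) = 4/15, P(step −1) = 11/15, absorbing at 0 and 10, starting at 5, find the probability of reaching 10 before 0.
P(hit 10 before 0) = (1 − (11/4)^5) / (1 − (11/4)^10) = 1024/162075

Let u_k denote P(reach 10 before 0 | start at k). Boundary: u_0 = 0, u_10 = 1. Recurrence: u_k = 4/15·u_{k+1} + 11/15·u_{k-1} for 1 ≤ k ≤ 9. Try u_k = A + B·r^k with r = q/p = (11/15)/(4/15) = 11/4. Substitution satisfies the recurrence; boundary conditions give:
  u_k = (1 − r^k) / (1 − r^N) = (1 − (11/4)^5) / (1 − (11/4)^10) = 1024/162075.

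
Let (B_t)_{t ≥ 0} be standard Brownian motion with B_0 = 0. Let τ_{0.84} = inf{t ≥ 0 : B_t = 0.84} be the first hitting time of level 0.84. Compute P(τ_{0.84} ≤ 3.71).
P(τ_{0.84} ≤ 3.71) = 2(1 − Φ(0.84/√3.71)) = 2(1 − Φ(0.4361)) ≈ 0.6628

By the reflection principle for standard BM, P(τ_b ≤ t) = 2 · P(B_t ≥ b). Since B_t ~ N(0, t), P(B_t ≥ 0.84) = 1 − Φ(0.84/√t) = 1 − Φ(0.84/√3.71) = 1 − Φ(0.4361) ≈ 0.33138. Doubling: P(τ_{0.84} ≤ 3.71) ≈ 2 · 0.33138 = 0.66276 ≈ 0.6628.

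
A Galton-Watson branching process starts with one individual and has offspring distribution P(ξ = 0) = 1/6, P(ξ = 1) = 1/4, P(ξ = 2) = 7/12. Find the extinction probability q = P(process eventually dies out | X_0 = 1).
q = 2/7

The pgf is f(s) = 1/6 + 1/4·s + 7/12·s². The extinction probability q is the smallest fixed point of f in [0, 1]. Setting s = f(s):
  7/12·s² + (1/4 − 1)·s + 1/6 = 0
  7/12·s² − (1/6 + 7/12)·s + 1/6 = 0
which factors as (s − 1)·(7/12·s − 1/6) = 0, giving roots s = 1 and s = (1/6)/(7/12) = 2/7.
Mean offspring μ = 1/4 + 2·7/12 = 17/12 > 1 (supercritical), so q < 1. The extinction probability is the smaller root: q = (1/6)/(7/12) = 2/7.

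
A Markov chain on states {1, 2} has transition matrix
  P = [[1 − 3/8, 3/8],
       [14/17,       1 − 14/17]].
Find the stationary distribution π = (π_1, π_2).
π_1 = 112/163, π_2 = 51/163

Solve πP = π with π_1 + π_2 = 1. From πP = π: π_1 · (1 − 3/8) + π_2 · 14/17 = π_1 ⇒ π_2 · 14/17 = π_1 · 3/8 ⇒ π_2/π_1 = (3/8)/(14/17) = 51/112. Together with π_1 + π_2 = 1:
  π_1 = (14/17)/(3/8 + 14/17) = (14/17)/(163/136) = 112/163,
  π_2 = (3/8)/(3/8 + 14/17) = (3/8)/(163/136) = 51/163.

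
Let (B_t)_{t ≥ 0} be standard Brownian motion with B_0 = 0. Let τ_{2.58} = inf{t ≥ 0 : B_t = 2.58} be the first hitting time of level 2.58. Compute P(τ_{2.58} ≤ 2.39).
P(τ_{2.58} ≤ 2.39) = 2(1 − Φ(2.58/√2.39)) = 2(1 − Φ(1.6689)) ≈ 0.0951

By the reflection principle for standard BM, P(τ_b ≤ t) = 2 · P(B_t ≥ b). Since B_t ~ N(0, t), P(B_t ≥ 2.58) = 1 − Φ(2.58/√t) = 1 − Φ(2.58/√2.39) = 1 − Φ(1.6689) ≈ 0.04757. Doubling: P(τ_{2.58} ≤ 2.39) ≈ 2 · 0.04757 = 0.09514 ≈ 0.0951.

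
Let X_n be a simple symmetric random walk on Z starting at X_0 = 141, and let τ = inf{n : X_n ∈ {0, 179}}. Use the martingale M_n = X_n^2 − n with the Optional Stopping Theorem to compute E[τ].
E[τ] = 5358

M_n = X_n^2 − n is a martingale (since E[X_{n+1}^2 | F_n] = X_n^2 + 1). By OST (τ has finite mean in a bounded region), E[M_τ] = E[M_0] = X_0^2 − 0 = 141^2 = 19881. Also E[M_τ] = E[X_τ^2] − E[τ]. The walk exits at 0 or 179, with P(hit 179 first) = 141/179, so E[X_τ^2] = 179^2 · 141/179 + 0 = 25239. Thus E[τ] = E[X_τ^2] − E[M_τ] = 25239 − 19881 = 5358 = 141(179 − 141) = 5358.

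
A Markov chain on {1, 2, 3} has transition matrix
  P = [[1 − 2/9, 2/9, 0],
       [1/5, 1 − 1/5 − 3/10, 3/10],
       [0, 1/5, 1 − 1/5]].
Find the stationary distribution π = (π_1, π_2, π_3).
π = (9/34, 5/17, 15/34)

This is a birth-death chain on three states, which satisfies detailed balance: π_1 · P_{12} = π_2 · P_{21} and π_2 · P_{23} = π_3 · P_{32}.
From π_1 · 2/9 = π_2 · 1/5: π_2/π_1 = (2/9)/(1/5) = 10/9.
From π_2 · 3/10 = π_3 · 1/5: π_3/π_2 = (3/10)/(1/5) = 3/2.
Take π_1 proportional to 1; then unnormalized π = (1, 10/9, 5/3). Normalize by dividing by the sum 34/9:
  π = (9/34, 5/17, 15/34).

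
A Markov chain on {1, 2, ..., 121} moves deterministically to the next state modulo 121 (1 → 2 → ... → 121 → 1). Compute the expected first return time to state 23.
E[T_23 | X_0 = 23] = 121

The chain cycles deterministically, so starting at state 23 it returns in exactly 121 steps. Equivalently, the stationary distribution is uniform π_j = 1/121 for every state j, so by Kac's formula E[T_23] = 1/π_23 = 121.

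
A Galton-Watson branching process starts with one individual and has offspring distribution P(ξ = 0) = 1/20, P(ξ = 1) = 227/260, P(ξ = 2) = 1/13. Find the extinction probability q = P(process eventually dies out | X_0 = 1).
q = 13/20

The pgf is f(s) = 1/20 + 227/260·s + 1/13·s². The extinction probability q is the smallest fixed point of f in [0, 1]. Setting s = f(s):
  1/13·s² + (227/260 − 1)·s + 1/20 = 0
  1/13·s² − (1/20 + 1/13)·s + 1/20 = 0
which factors as (s − 1)·(1/13·s − 1/20) = 0, giving roots s = 1 and s = (1/20)/(1/13) = 13/20.
Mean offspring μ = 227/260 + 2·1/13 = 267/260 > 1 (supercritical), so q < 1. The extinction probability is the smaller root: q = (1/20)/(1/13) = 13/20.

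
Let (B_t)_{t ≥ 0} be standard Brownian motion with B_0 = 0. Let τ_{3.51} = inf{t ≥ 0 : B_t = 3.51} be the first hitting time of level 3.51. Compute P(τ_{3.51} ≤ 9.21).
P(τ_{3.51} ≤ 9.21) = 2(1 − Φ(3.51/√9.21)) = 2(1 − Φ(1.1566)) ≈ 0.2474

By the reflection principle for standard BM, P(τ_b ≤ t) = 2 · P(B_t ≥ b). Since B_t ~ N(0, t), P(B_t ≥ 3.51) = 1 − Φ(3.51/√t) = 1 − Φ(3.51/√9.21) = 1 − Φ(1.1566) ≈ 0.12372. Doubling: P(τ_{3.51} ≤ 9.21) ≈ 2 · 0.12372 = 0.24744 ≈ 0.2474.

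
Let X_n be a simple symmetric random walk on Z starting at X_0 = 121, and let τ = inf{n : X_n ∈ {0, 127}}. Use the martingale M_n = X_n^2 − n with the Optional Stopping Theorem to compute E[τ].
E[τ] = 726

M_n = X_n^2 − n is a martingale (since E[X_{n+1}^2 | F_n] = X_n^2 + 1). By OST (τ has finite mean in a bounded region), E[M_τ] = E[M_0] = X_0^2 − 0 = 121^2 = 14641. Also E[M_τ] = E[X_τ^2] − E[τ]. The walk exits at 0 or 127, with P(hit 127 first) = 121/127, so E[X_τ^2] = 127^2 · 121/127 + 0 = 15367. Thus E[τ] = E[X_τ^2] − E[M_τ] = 15367 − 14641 = 726 = 121(127 − 121) = 726.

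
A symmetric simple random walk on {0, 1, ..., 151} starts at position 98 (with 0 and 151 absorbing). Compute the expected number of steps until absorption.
E[τ | X_0 = 98] = 5194

Let v_k = E[τ | X_0 = k]. Boundary: v_0 = v_151 = 0. Recurrence: v_k = 1 + (v_{k-1} + v_{k+1})/2 for 1 ≤ k ≤ 150. The particular solution to v_k − (v_{k-1} + v_{k+1})/2 = 1 is v_k = −k^2. Adding homogeneous solution A + B k and matching boundaries gives v_k = k (151 − k). Substituting k = 98: v_98 = 98 · 53 = 5194.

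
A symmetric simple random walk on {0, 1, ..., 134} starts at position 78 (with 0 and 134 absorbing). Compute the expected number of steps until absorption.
E[τ | X_0 = 78] = 4368

Let v_k = E[τ | X_0 = k]. Boundary: v_0 = v_134 = 0. Recurrence: v_k = 1 + (v_{k-1} + v_{k+1})/2 for 1 ≤ k ≤ 133. The particular solution to v_k − (v_{k-1} + v_{k+1})/2 = 1 is v_k = −k^2. Adding homogeneous solution A + B k and matching boundaries gives v_k = k (134 − k). Substituting k = 78: v_78 = 78 · 56 = 4368.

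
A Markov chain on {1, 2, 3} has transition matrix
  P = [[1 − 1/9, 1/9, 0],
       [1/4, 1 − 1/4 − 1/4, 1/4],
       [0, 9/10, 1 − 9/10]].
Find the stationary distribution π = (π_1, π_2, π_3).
π = (81/127, 36/127, 10/127)

This is a birth-death chain on three states, which satisfies detailed balance: π_1 · P_{12} = π_2 · P_{21} and π_2 · P_{23} = π_3 · P_{32}.
From π_1 · 1/9 = π_2 · 1/4: π_2/π_1 = (1/9)/(1/4) = 4/9.
From π_2 · 1/4 = π_3 · 9/10: π_3/π_2 = (1/4)/(9/10) = 5/18.
Take π_1 proportional to 1; then unnormalized π = (1, 4/9, 10/81). Normalize by dividing by the sum 127/81:
  π = (81/127, 36/127, 10/127).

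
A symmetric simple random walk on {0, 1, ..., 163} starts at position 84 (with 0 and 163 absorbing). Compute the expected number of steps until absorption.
E[τ | X_0 = 84] = 6636

Let v_k = E[τ | X_0 = k]. Boundary: v_0 = v_163 = 0. Recurrence: v_k = 1 + (v_{k-1} + v_{k+1})/2 for 1 ≤ k ≤ 162. The particular solution to v_k − (v_{k-1} + v_{k+1})/2 = 1 is v_k = −k^2. Adding homogeneous solution A + B k and matching boundaries gives v_k = k (163 − k). Substituting k = 84: v_84 = 84 · 79 = 6636.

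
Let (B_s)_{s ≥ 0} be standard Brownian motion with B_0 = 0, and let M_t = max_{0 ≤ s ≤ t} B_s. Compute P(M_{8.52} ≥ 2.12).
P(M_{8.52} ≥ 2.12) = 2·P(B_{8.52} ≥ 2.12) = 2(1 − Φ(2.12/√8.52)) ≈ 0.4677

By the reflection principle for Brownian motion, P(M_t ≥ a) = 2 · P(B_t ≥ a) for a ≥ 0. Since B_t ~ N(0, t), P(B_t ≥ 2.12) = 1 − Φ(2.12/√t) = 1 − Φ(2.12/√8.52) = 1 − Φ(0.7263). So
  P(M_{8.52} ≥ 2.12) = 2(1 − Φ(0.7263)) ≈ 0.4677.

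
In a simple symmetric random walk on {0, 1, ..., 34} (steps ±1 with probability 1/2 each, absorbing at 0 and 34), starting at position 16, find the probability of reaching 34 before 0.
P(hit 34 before 0) = 16/34 = 8/17

Let u_k = P(hit 34 before 0 | start at k). Then u_0 = 0, u_34 = 1, and u_k = u_{k-1}/2 + u_{k+1}/2 for 1 ≤ k ≤ 33. This harmonic recurrence is solved by u_k = k/34, giving u_16 = 16/34 = 8/17.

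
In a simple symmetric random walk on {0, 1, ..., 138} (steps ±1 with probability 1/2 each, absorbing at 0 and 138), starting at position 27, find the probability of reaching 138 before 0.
P(hit 138 before 0) = 27/138 = 9/46

Let u_k = P(hit 138 before 0 | start at k). Then u_0 = 0, u_138 = 1, and u_k = u_{k-1}/2 + u_{k+1}/2 for 1 ≤ k ≤ 137. This harmonic recurrence is solved by u_k = k/138, giving u_27 = 27/138 = 9/46.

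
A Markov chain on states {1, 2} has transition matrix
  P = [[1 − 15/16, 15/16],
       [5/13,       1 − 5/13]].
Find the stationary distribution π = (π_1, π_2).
π_1 = 16/55, π_2 = 39/55

Solve πP = π with π_1 + π_2 = 1. From πP = π: π_1 · (1 − 15/16) + π_2 · 5/13 = π_1 ⇒ π_2 · 5/13 = π_1 · 15/16 ⇒ π_2/π_1 = (15/16)/(5/13) = 39/16. Together with π_1 + π_2 = 1:
  π_1 = (5/13)/(15/16 + 5/13) = (5/13)/(275/208) = 16/55,
  π_2 = (15/16)/(15/16 + 5/13) = (15/16)/(275/208) = 39/55.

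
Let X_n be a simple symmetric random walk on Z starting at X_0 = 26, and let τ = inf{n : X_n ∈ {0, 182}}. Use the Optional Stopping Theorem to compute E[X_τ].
E[X_τ] = 26

X_n is a martingale and τ is a bounded-mean stopping time (indeed τ is finite a.s. with bounded expectation since the walk is in a bounded region). By the OST, E[X_τ] = E[X_0] = 26. Equivalently: E[X_τ] = 182 · P(hit 182 first) + 0 · P(hit 0 first) = 182 · (26/182) = 26.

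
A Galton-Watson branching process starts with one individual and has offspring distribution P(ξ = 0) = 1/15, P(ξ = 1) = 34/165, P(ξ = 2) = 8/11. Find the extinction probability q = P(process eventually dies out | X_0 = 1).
q = 11/120

The pgf is f(s) = 1/15 + 34/165·s + 8/11·s². The extinction probability q is the smallest fixed point of f in [0, 1]. Setting s = f(s):
  8/11·s² + (34/165 − 1)·s + 1/15 = 0
  8/11·s² − (1/15 + 8/11)·s + 1/15 = 0
which factors as (s − 1)·(8/11·s − 1/15) = 0, giving roots s = 1 and s = (1/15)/(8/11) = 11/120.
Mean offspring μ = 34/165 + 2·8/11 = 274/165 > 1 (supercritical), so q < 1. The extinction probability is the smaller root: q = (1/15)/(8/11) = 11/120.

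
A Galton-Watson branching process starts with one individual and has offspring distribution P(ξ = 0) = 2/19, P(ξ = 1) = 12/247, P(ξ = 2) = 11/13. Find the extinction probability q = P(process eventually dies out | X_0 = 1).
q = 26/209

The pgf is f(s) = 2/19 + 12/247·s + 11/13·s². The extinction probability q is the smallest fixed point of f in [0, 1]. Setting s = f(s):
  11/13·s² + (12/247 − 1)·s + 2/19 = 0
  11/13·s² − (2/19 + 11/13)·s + 2/19 = 0
which factors as (s − 1)·(11/13·s − 2/19) = 0, giving roots s = 1 and s = (2/19)/(11/13) = 26/209.
Mean offspring μ = 12/247 + 2·11/13 = 430/247 > 1 (supercritical), so q < 1. The extinction probability is the smaller root: q = (2/19)/(11/13) = 26/209.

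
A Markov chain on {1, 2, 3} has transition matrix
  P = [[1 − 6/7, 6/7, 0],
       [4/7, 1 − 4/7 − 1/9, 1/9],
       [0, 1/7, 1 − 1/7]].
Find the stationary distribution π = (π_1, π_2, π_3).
π = (3/11, 9/22, 7/22)

This is a birth-death chain on three states, which satisfies detailed balance: π_1 · P_{12} = π_2 · P_{21} and π_2 · P_{23} = π_3 · P_{32}.
From π_1 · 6/7 = π_2 · 4/7: π_2/π_1 = (6/7)/(4/7) = 3/2.
From π_2 · 1/9 = π_3 · 1/7: π_3/π_2 = (1/9)/(1/7) = 7/9.
Take π_1 proportional to 1; then unnormalized π = (1, 3/2, 7/6). Normalize by dividing by the sum 11/3:
  π = (3/11, 9/22, 7/22).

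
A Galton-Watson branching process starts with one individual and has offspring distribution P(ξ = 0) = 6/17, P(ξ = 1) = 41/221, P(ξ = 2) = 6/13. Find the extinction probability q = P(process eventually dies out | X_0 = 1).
q = 13/17

The pgf is f(s) = 6/17 + 41/221·s + 6/13·s². The extinction probability q is the smallest fixed point of f in [0, 1]. Setting s = f(s):
  6/13·s² + (41/221 − 1)·s + 6/17 = 0
  6/13·s² − (6/17 + 6/13)·s + 6/17 = 0
which factors as (s − 1)·(6/13·s − 6/17) = 0, giving roots s = 1 and s = (6/17)/(6/13) = 13/17.
Mean offspring μ = 41/221 + 2·6/13 = 245/221 > 1 (supercritical), so q < 1. The extinction probability is the smaller root: q = (6/17)/(6/13) = 13/17.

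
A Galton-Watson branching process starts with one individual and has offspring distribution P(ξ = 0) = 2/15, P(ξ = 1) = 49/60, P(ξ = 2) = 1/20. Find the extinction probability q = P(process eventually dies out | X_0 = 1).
q = 1

Mean offspring μ = 0·2/15 + 1·49/60 + 2·1/20 = 11/12 ≤ 1. For μ ≤ 1 with offspring not concentrated at 1, the Galton-Watson process goes extinct almost surely, so q = 1.
(Algebraic check: The pgf is f(s) = 2/15 + 49/60·s + 1/20·s². The extinction probability q is the smallest fixed point of f in [0, 1]. Setting s = f(s):
  1/20·s² + (49/60 − 1)·s + 2/15 = 0
  1/20·s² − (2/15 + 1/20)·s + 2/15 = 0
which factors as (s − 1)·(1/20·s − 2/15) = 0, giving roots s = 1 and s = (2/15)/(1/20) = 8/3. Since 8/3 ≥ 1, the smallest root in [0, 1] is s = 1.)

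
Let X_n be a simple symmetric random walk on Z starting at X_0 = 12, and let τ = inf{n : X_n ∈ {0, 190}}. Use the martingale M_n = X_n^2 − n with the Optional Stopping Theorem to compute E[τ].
E[τ] = 2136

M_n = X_n^2 − n is a martingale (since E[X_{n+1}^2 | F_n] = X_n^2 + 1). By OST (τ has finite mean in a bounded region), E[M_τ] = E[M_0] = X_0^2 − 0 = 12^2 = 144. Also E[M_τ] = E[X_τ^2] − E[τ]. The walk exits at 0 or 190, with P(hit 190 first) = 12/190, so E[X_τ^2] = 190^2 · 12/190 + 0 = 2280. Thus E[τ] = E[X_τ^2] − E[M_τ] = 2280 − 144 = 2136 = 12(190 − 12) = 2136.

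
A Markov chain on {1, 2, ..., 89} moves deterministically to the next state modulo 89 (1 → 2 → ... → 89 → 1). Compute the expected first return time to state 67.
E[T_67 | X_0 = 67] = 89

The chain cycles deterministically, so starting at state 67 it returns in exactly 89 steps. Equivalently, the stationary distribution is uniform π_j = 1/89 for every state j, so by Kac's formula E[T_67] = 1/π_67 = 89.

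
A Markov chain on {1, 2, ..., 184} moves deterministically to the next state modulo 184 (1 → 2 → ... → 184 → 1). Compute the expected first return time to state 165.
E[T_165 | X_0 = 165] = 184

The chain cycles deterministically, so starting at state 165 it returns in exactly 184 steps. Equivalently, the stationary distribution is uniform π_j = 1/184 for every state j, so by Kac's formula E[T_165] = 1/π_165 = 184.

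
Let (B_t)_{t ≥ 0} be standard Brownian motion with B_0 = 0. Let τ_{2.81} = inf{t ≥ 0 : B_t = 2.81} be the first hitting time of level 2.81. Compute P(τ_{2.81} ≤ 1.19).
P(τ_{2.81} ≤ 1.19) = 2(1 − Φ(2.81/√1.19)) = 2(1 − Φ(2.5759)) ≈ 0.0100

By the reflection principle for standard BM, P(τ_b ≤ t) = 2 · P(B_t ≥ b). Since B_t ~ N(0, t), P(B_t ≥ 2.81) = 1 − Φ(2.81/√t) = 1 − Φ(2.81/√1.19) = 1 − Φ(2.5759) ≈ 0.00500. Doubling: P(τ_{2.81} ≤ 1.19) ≈ 2 · 0.00500 = 0.01000 ≈ 0.0100.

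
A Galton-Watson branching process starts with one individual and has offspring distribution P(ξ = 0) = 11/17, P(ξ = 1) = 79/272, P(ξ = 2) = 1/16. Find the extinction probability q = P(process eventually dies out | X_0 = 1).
q = 1

Mean offspring μ = 0·11/17 + 1·79/272 + 2·1/16 = 113/272 ≤ 1. For μ ≤ 1 with offspring not concentrated at 1, the Galton-Watson process goes extinct almost surely, so q = 1.
(Algebraic check: The pgf is f(s) = 11/17 + 79/272·s + 1/16·s². The extinction probability q is the smallest fixed point of f in [0, 1]. Setting s = f(s):
  1/16·s² + (79/272 − 1)·s + 11/17 = 0
  1/16·s² − (11/17 + 1/16)·s + 11/17 = 0
which factors as (s − 1)·(1/16·s − 11/17) = 0, giving roots s = 1 and s = (11/17)/(1/16) = 176/17. Since 176/17 ≥ 1, the smallest root in [0, 1] is s = 1.)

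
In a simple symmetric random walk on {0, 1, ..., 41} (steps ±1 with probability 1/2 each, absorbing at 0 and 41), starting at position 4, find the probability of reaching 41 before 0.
P(hit 41 before 0) = 4/41

Let u_k = P(hit 41 before 0 | start at k). Then u_0 = 0, u_41 = 1, and u_k = u_{k-1}/2 + u_{k+1}/2 for 1 ≤ k ≤ 40. This harmonic recurrence is solved by u_k = k/41, giving u_4 = 4/41.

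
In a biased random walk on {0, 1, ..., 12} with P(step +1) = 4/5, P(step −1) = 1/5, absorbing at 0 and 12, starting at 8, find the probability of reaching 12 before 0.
P(hit 12 before 0) = (1 − (1/4)^8) / (1 − (1/4)^12) = 65792/65793

Let u_k denote P(reach 12 before 0 | start at k). Boundary: u_0 = 0, u_12 = 1. Recurrence: u_k = 4/5·u_{k+1} + 1/5·u_{k-1} for 1 ≤ k ≤ 11. Try u_k = A + B·r^k with r = q/p = (1/5)/(4/5) = 1/4. Substitution satisfies the recurrence; boundary conditions give:
  u_k = (1 − r^k) / (1 − r^N) = (1 − (1/4)^8) / (1 − (1/4)^12) = 65792/65793.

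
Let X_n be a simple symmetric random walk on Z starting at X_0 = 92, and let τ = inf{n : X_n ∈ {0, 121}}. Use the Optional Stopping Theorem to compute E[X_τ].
E[X_τ] = 92

X_n is a martingale and τ is a bounded-mean stopping time (indeed τ is finite a.s. with bounded expectation since the walk is in a bounded region). By the OST, E[X_τ] = E[X_0] = 92. Equivalently: E[X_τ] = 121 · P(hit 121 first) + 0 · P(hit 0 first) = 121 · (92/121) = 92.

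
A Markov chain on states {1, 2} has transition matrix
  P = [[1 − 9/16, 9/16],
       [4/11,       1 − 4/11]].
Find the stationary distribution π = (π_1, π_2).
π_1 = 64/163, π_2 = 99/163

Solve πP = π with π_1 + π_2 = 1. From πP = π: π_1 · (1 − 9/16) + π_2 · 4/11 = π_1 ⇒ π_2 · 4/11 = π_1 · 9/16 ⇒ π_2/π_1 = (9/16)/(4/11) = 99/64. Together with π_1 + π_2 = 1:
  π_1 = (4/11)/(9/16 + 4/11) = (4/11)/(163/176) = 64/163,
  π_2 = (9/16)/(9/16 + 4/11) = (9/16)/(163/176) = 99/163.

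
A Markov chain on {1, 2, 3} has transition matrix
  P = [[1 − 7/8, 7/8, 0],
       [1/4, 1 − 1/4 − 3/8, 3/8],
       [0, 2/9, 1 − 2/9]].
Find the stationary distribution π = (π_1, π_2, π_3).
π = (32/333, 112/333, 21/37)

This is a birth-death chain on three states, which satisfies detailed balance: π_1 · P_{12} = π_2 · P_{21} and π_2 · P_{23} = π_3 · P_{32}.
From π_1 · 7/8 = π_2 · 1/4: π_2/π_1 = (7/8)/(1/4) = 7/2.
From π_2 · 3/8 = π_3 · 2/9: π_3/π_2 = (3/8)/(2/9) = 27/16.
Take π_1 proportional to 1; then unnormalized π = (1, 7/2, 189/32). Normalize by dividing by the sum 333/32:
  π = (32/333, 112/333, 21/37).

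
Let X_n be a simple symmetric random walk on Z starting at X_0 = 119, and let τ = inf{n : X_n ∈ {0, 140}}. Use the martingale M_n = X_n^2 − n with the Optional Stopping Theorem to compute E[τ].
E[τ] = 2499

M_n = X_n^2 − n is a martingale (since E[X_{n+1}^2 | F_n] = X_n^2 + 1). By OST (τ has finite mean in a bounded region), E[M_τ] = E[M_0] = X_0^2 − 0 = 119^2 = 14161. Also E[M_τ] = E[X_τ^2] − E[τ]. The walk exits at 0 or 140, with P(hit 140 first) = 119/140, so E[X_τ^2] = 140^2 · 119/140 + 0 = 16660. Thus E[τ] = E[X_τ^2] − E[M_τ] = 16660 − 14161 = 2499 = 119(140 − 119) = 2499.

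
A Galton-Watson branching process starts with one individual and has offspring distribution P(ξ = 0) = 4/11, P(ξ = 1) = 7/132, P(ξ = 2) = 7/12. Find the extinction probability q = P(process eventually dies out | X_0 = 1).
q = 48/77

The pgf is f(s) = 4/11 + 7/132·s + 7/12·s². The extinction probability q is the smallest fixed point of f in [0, 1]. Setting s = f(s):
  7/12·s² + (7/132 − 1)·s + 4/11 = 0
  7/12·s² − (4/11 + 7/12)·s + 4/11 = 0
which factors as (s − 1)·(7/12·s − 4/11) = 0, giving roots s = 1 and s = (4/11)/(7/12) = 48/77.
Mean offspring μ = 7/132 + 2·7/12 = 161/132 > 1 (supercritical), so q < 1. The extinction probability is the smaller root: q = (4/11)/(7/12) = 48/77.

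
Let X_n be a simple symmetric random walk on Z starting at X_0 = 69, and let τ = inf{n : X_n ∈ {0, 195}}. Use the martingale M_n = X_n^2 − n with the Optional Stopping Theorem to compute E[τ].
E[τ] = 8694

M_n = X_n^2 − n is a martingale (since E[X_{n+1}^2 | F_n] = X_n^2 + 1). By OST (τ has finite mean in a bounded region), E[M_τ] = E[M_0] = X_0^2 − 0 = 69^2 = 4761. Also E[M_τ] = E[X_τ^2] − E[τ]. The walk exits at 0 or 195, with P(hit 195 first) = 69/195, so E[X_τ^2] = 195^2 · 69/195 + 0 = 13455. Thus E[τ] = E[X_τ^2] − E[M_τ] = 13455 − 4761 = 8694 = 69(195 − 69) = 8694.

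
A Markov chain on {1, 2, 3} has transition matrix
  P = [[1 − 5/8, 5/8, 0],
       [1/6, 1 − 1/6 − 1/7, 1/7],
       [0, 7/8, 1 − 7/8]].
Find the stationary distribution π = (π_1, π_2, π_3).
π = (196/1051, 735/1051, 120/1051)

This is a birth-death chain on three states, which satisfies detailed balance: π_1 · P_{12} = π_2 · P_{21} and π_2 · P_{23} = π_3 · P_{32}.
From π_1 · 5/8 = π_2 · 1/6: π_2/π_1 = (5/8)/(1/6) = 15/4.
From π_2 · 1/7 = π_3 · 7/8: π_3/π_2 = (1/7)/(7/8) = 8/49.
Take π_1 proportional to 1; then unnormalized π = (1, 15/4, 30/49). Normalize by dividing by the sum 1051/196:
  π = (196/1051, 735/1051, 120/1051).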